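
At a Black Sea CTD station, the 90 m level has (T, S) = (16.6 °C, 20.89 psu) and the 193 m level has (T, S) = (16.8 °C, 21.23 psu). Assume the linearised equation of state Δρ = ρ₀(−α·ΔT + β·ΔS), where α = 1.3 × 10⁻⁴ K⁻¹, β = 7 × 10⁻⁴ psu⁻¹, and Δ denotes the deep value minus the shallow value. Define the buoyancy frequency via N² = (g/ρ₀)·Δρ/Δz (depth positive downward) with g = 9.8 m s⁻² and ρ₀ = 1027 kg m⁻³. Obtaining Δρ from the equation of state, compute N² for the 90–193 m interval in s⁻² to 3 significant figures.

2.02 × 10⁻⁵ s⁻²

ΔT = +0.2 K, ΔS = +0.34 psu (deep − shallow).
Δρ/ρ₀ = −αΔT + βΔS = -2.60 × 10⁻⁵ + 2.38 × 10⁻⁴ = 2.12 × 10⁻⁴, so Δρ ≈ 0.2177 kg m⁻³.
N² = (g/ρ₀)·Δρ/Δz = g·(Δρ/ρ₀)/Δz = 9.8 × 2.12 × 10⁻⁴ / 103 = 2.0171 × 10⁻⁵ s⁻² ≈ 2.02 × 10⁻⁵ s⁻².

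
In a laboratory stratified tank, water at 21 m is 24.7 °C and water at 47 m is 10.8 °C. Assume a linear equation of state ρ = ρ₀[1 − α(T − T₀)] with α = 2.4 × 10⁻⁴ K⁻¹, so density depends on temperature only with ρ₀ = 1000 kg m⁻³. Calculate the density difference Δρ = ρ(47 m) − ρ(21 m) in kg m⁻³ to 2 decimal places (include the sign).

+3.34 kg m⁻³

ΔT = -13.9 K, Δρ/ρ₀ = −αΔT = 3.336 × 10⁻³.
Δρ = 1000 × (3.336 × 10⁻³) = +3.34 kg m⁻³.
Positive Δρ: denser below, stable.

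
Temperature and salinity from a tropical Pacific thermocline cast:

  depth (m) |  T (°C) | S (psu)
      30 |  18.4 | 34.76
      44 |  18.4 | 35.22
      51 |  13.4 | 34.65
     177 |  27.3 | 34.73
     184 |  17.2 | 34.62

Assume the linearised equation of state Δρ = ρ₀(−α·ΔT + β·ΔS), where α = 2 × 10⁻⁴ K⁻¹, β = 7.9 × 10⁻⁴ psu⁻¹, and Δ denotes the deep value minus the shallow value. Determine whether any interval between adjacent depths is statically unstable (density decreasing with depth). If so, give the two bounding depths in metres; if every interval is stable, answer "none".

51–177 m

Evaluate Δρ/ρ₀ = −αΔT + βΔS across each adjacent pair:
  30–44 m: −αΔT+βΔS = −(2 × 10⁻⁴)(+0.0)+(7.9 × 10⁻⁴)(+0.46) = 3.6 × 10⁻⁴ → stable
  44–51 m: −αΔT+βΔS = −(2 × 10⁻⁴)(-5.0)+(7.9 × 10⁻⁴)(-0.57) = 5.5 × 10⁻⁴ → stable
  51–177 m: −αΔT+βΔS = −(2 × 10⁻⁴)(+13.9)+(7.9 × 10⁻⁴)(+0.08) = -2.7 × 10⁻³ → UNSTABLE
  177–184 m: −αΔT+βΔS = −(2 × 10⁻⁴)(-10.1)+(7.9 × 10⁻⁴)(-0.11) = 1.9 × 10⁻³ → stable
The 51–177 m interval has Δρ < 0: lighter water underlies denser water.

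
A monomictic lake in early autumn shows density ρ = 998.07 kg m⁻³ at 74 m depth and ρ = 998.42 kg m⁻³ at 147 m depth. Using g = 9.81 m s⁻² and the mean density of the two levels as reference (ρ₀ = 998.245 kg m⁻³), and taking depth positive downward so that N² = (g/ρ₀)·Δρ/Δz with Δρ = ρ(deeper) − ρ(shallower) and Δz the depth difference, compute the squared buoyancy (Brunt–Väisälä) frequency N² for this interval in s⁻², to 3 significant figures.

Δρ = 998.42 − 998.07 = 0.35 kg m⁻³ over Δz = 147 − 74 = 73 m.
N² = (9.81/998.245) × (0.35/73) = 4.7117 × 10⁻⁵ s⁻² ≈ 4.71 × 10⁻⁵ s⁻².

4.71 × 10⁻⁵ s⁻²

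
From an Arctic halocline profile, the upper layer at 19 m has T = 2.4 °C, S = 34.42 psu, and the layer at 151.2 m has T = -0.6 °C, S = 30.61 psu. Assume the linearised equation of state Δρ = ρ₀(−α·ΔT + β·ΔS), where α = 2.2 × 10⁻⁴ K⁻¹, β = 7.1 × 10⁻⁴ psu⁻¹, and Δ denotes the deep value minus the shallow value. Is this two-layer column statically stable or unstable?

ΔT = -0.6 − 2.4 = -3.0 K and ΔS = 30.61 − 34.42 = -3.81 psu (deep − shallow).
−αΔT = 6.60 × 10⁻⁴; βΔS = -2.7051 × 10⁻³; sum Δρ/ρ₀ = -2.0451 × 10⁻³.
Δρ/ρ₀ < 0, so Δρ < 0: deeper water is lighter → statically unstable; the column would overturn.

unstable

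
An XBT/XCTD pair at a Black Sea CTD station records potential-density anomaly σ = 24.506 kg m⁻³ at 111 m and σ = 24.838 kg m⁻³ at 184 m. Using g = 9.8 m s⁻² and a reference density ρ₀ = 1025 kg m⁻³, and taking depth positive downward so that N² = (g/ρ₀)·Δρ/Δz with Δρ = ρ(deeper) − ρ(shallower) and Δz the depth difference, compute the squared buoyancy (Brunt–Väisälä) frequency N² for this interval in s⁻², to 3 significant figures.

4.35 × 10⁻⁵ s⁻²

Δρ = 1024.838 − 1024.506 = 0.332 kg m⁻³ over Δz = 184 − 111 = 73 m.
N² = (9.8/1025) × (0.332/73) = 4.3483 × 10⁻⁵ s⁻² ≈ 4.35 × 10⁻⁵ s⁻².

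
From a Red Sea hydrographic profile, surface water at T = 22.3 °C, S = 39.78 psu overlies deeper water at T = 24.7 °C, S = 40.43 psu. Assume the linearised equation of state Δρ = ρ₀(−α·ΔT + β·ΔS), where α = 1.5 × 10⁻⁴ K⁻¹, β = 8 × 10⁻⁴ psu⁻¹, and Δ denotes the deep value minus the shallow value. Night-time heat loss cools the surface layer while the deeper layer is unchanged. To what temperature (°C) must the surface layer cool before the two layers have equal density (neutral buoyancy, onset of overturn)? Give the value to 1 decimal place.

21.2 °C

Neutral buoyancy requires Δρ = 0, i.e. −α(T_deep − T_surf′) + β(S_deep − S_surf) = 0.
T_surf′ = T_deep − (β/α)·ΔS = 24.7 − (8 × 10⁻⁴/1.5 × 10⁻⁴)·(+0.65) = 21.233 °C.
Cooling required: 22.3 − (21.233) = 1.067 °C.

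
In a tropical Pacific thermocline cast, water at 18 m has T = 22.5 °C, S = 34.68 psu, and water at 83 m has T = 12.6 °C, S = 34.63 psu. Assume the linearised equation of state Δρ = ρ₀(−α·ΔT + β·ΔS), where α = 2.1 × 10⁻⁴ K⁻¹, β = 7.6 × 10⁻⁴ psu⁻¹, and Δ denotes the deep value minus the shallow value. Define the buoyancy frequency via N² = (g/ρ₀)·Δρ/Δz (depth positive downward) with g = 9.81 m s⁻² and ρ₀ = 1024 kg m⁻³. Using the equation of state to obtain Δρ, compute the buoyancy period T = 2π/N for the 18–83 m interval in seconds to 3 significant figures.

ΔT = -9.9 K, ΔS = -0.05 psu (deep − shallow).
Δρ/ρ₀ = −αΔT + βΔS = 2.079 × 10⁻³ − 3.80 × 10⁻⁵ = 2.041 × 10⁻³, so Δρ ≈ 2.090 kg m⁻³.
N² = (g/ρ₀)·Δρ/Δz = g·(Δρ/ρ₀)/Δz = 9.81 × 2.041 × 10⁻³ / 65 = 3.0803 × 10⁻⁴ s⁻².
N = √(3.0803 × 10⁻⁴) = 0.017551 rad s⁻¹ → T = 2π/N = 358.00 s ≈ 358 s.

358 s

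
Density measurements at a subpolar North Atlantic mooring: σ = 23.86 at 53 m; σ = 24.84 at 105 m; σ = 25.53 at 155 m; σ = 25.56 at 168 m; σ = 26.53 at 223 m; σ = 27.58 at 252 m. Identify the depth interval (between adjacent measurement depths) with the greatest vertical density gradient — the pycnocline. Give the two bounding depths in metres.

223–252 m

Compute the density gradient over each adjacent pair:
  53–105 m: Δρ/Δz = 0.98/52 = 0.019 kg m⁻⁴
  105–155 m: Δρ/Δz = 0.69/50 = 0.014 kg m⁻⁴
  155–168 m: Δρ/Δz = 0.03/13 = 2.3 × 10⁻³ kg m⁻⁴
  168–223 m: Δρ/Δz = 0.97/55 = 0.018 kg m⁻⁴
  223–252 m: Δρ/Δz = 1.05/29 = 0.036 kg m⁻⁴
The largest gradient is in the 223–252 m interval — the pycnocline.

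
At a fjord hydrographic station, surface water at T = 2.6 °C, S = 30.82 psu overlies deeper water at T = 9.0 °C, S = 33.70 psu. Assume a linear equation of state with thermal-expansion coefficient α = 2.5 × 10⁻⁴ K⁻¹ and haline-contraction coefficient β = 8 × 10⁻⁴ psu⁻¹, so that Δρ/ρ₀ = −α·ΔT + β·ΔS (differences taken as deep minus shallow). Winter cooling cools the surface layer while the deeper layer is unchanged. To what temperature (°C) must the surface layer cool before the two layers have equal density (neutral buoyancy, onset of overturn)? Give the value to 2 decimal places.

Neutral buoyancy requires Δρ = 0, i.e. −α(T_deep − T_surf′) + β(S_deep − S_surf) = 0.
T_surf′ = T_deep − (β/α)·ΔS = 9.0 − (8 × 10⁻⁴/2.5 × 10⁻⁴)·(+2.88) = -0.2160 °C.
Cooling required: 2.6 − (-0.2160) = 2.8160 °C.

-0.22 °C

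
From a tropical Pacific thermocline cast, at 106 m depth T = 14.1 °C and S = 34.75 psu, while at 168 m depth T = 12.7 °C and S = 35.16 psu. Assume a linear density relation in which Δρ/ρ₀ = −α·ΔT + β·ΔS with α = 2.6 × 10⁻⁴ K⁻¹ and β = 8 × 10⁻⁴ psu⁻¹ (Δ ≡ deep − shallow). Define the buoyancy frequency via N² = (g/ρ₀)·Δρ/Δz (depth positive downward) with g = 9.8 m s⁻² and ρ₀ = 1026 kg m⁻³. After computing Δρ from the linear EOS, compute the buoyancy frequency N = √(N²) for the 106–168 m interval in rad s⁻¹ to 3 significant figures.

0.0105 rad s⁻¹

ΔT = -1.4 K, ΔS = +0.41 psu (deep − shallow).
Δρ/ρ₀ = −αΔT + βΔS = 3.64 × 10⁻⁴ + 3.28 × 10⁻⁴ = 6.92 × 10⁻⁴, so Δρ ≈ 0.7100 kg m⁻³.
N² = (g/ρ₀)·Δρ/Δz = g·(Δρ/ρ₀)/Δz = 9.8 × 6.92 × 10⁻⁴ / 62 = 1.0938 × 10⁻⁴ s⁻².
N = √(1.0938 × 10⁻⁴) = 0.010458 rad s⁻¹ ≈ 0.0105 rad s⁻¹.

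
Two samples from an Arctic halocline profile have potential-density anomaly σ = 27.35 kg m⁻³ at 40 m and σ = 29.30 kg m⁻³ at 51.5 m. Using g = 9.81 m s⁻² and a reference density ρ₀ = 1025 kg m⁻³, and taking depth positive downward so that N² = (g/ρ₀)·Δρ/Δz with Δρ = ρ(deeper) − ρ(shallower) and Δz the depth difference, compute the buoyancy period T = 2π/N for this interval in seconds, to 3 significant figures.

156 s

Δρ = 1029.30 − 1027.35 = 1.95 kg m⁻³ over Δz = 51.5 − 40 = 11.5 m.
N² = (9.81/1025) × (1.95/11.5) = 1.6229 × 10⁻³ s⁻².
N = √(1.6229 × 10⁻³) = 0.040285 rad s⁻¹, so T = 2π/N = 155.97 s ≈ 156 s.
Since Δρ > 0 the layer is stably stratified.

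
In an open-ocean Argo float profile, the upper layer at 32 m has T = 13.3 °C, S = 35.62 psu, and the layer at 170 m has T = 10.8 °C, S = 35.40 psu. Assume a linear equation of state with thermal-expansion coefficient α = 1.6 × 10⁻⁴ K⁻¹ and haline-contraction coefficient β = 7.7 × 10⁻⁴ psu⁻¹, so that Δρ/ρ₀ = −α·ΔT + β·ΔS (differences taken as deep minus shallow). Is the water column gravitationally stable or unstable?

stable

ΔT = 10.8 − 13.3 = -2.5 K and ΔS = 35.40 − 35.62 = -0.22 psu (deep − shallow).
−αΔT = 4.00 × 10⁻⁴; βΔS = -1.694 × 10⁻⁴; sum Δρ/ρ₀ = 2.306 × 10⁻⁴.
Δρ/ρ₀ > 0, so Δρ > 0: deeper water is denser → statically stable.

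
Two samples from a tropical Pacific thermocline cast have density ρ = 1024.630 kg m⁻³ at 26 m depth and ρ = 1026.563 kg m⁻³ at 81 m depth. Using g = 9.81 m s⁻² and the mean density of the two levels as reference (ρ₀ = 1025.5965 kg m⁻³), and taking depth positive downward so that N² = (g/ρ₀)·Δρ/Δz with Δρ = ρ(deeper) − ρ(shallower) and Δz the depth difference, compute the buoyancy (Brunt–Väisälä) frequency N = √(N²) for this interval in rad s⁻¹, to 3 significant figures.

Δρ = 1026.563 − 1024.630 = 1.933 kg m⁻³ over Δz = 81 − 26 = 55 m.
N² = (9.81/1025.5965) × (1.933/55) = 3.3617 × 10⁻⁴ s⁻².
N = √(3.3617 × 10⁻⁴) = 0.018335 rad s⁻¹ ≈ 0.0183 rad s⁻¹.

0.0183 rad s⁻¹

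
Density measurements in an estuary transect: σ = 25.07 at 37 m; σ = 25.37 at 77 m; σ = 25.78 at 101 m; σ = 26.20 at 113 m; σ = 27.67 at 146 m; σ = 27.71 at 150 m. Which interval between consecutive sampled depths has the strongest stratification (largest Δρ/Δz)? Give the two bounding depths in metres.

Compute the density gradient over each adjacent pair:
  37–77 m: Δρ/Δz = 0.30/40 = 7.5 × 10⁻³ kg m⁻⁴
  77–101 m: Δρ/Δz = 0.41/24 = 0.017 kg m⁻⁴
  101–113 m: Δρ/Δz = 0.42/12 = 0.035 kg m⁻⁴
  113–146 m: Δρ/Δz = 1.47/33 = 0.045 kg m⁻⁴
  146–150 m: Δρ/Δz = 0.04/4 = 0.010 kg m⁻⁴
The largest gradient is in the 113–146 m interval — the pycnocline.

113–146 m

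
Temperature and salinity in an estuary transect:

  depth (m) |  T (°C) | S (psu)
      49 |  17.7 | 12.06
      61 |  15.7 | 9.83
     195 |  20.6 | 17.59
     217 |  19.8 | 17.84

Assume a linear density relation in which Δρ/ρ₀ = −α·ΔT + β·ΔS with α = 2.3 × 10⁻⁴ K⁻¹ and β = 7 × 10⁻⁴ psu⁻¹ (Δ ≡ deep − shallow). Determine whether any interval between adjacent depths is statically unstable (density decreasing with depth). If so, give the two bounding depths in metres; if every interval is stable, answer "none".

49–61 m

Evaluate Δρ/ρ₀ = −αΔT + βΔS across each adjacent pair:
  49–61 m: −αΔT+βΔS = −(2.3 × 10⁻⁴)(-2.0)+(7 × 10⁻⁴)(-2.23) = -1.1 × 10⁻³ → UNSTABLE
  61–195 m: −αΔT+βΔS = −(2.3 × 10⁻⁴)(+4.9)+(7 × 10⁻⁴)(+7.76) = 4.3 × 10⁻³ → stable
  195–217 m: −αΔT+βΔS = −(2.3 × 10⁻⁴)(-0.8)+(7 × 10⁻⁴)(+0.25) = 3.6 × 10⁻⁴ → stable
The 49–61 m interval has Δρ < 0: lighter water underlies denser water.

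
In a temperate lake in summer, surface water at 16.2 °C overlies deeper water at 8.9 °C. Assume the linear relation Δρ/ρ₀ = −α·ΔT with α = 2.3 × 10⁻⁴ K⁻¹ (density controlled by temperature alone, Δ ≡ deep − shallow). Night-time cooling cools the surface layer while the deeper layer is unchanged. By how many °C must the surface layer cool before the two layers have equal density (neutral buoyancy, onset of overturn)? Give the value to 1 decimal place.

7.3 °C

With temperature the only control, equal density requires T_surf′ = T_deep.
T_surf′ = 8.9 °C.
Cooling required: 16.2 − 8.9 = 7.3 °C.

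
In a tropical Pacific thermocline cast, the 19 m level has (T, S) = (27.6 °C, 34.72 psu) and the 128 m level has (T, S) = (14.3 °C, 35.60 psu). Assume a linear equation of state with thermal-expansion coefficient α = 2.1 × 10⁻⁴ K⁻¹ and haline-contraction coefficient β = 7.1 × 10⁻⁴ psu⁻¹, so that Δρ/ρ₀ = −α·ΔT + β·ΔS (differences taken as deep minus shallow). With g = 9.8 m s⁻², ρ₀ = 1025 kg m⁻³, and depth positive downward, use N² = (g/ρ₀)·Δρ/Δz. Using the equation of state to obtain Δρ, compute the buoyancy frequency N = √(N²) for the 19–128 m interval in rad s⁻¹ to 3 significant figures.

ΔT = -13.3 K, ΔS = +0.88 psu (deep − shallow).
Δρ/ρ₀ = −αΔT + βΔS = 2.793 × 10⁻³ + 6.248 × 10⁻⁴ = 3.4178 × 10⁻³, so Δρ ≈ 3.503 kg m⁻³.
N² = (g/ρ₀)·Δρ/Δz = g·(Δρ/ρ₀)/Δz = 9.8 × 3.4178 × 10⁻³ / 109 = 3.0729 × 10⁻⁴ s⁻².
N = √(3.0729 × 10⁻⁴) = 0.017530 rad s⁻¹ ≈ 0.0175 rad s⁻¹.

0.0175 rad s⁻¹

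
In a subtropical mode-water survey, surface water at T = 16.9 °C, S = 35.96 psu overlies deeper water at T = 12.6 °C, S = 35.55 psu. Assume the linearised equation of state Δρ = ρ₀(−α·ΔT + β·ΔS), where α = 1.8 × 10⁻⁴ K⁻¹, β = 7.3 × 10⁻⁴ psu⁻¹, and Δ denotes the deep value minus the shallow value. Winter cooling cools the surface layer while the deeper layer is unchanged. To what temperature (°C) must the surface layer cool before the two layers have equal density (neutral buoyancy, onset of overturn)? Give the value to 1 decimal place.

14.3 °C

Neutral buoyancy requires Δρ = 0, i.e. −α(T_deep − T_surf′) + β(S_deep − S_surf) = 0.
T_surf′ = T_deep − (β/α)·ΔS = 12.6 − (7.3 × 10⁻⁴/1.8 × 10⁻⁴)·(-0.41) = 14.263 °C.
Cooling required: 16.9 − (14.263) = 2.637 °C.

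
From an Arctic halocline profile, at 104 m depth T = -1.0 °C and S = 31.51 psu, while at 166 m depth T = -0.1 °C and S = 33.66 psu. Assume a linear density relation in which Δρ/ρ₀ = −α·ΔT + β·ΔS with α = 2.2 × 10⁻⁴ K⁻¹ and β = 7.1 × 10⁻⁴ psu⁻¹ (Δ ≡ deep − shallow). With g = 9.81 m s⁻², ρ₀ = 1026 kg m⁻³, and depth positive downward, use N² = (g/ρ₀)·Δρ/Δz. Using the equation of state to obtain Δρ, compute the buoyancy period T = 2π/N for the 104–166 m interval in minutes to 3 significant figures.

ΔT = +0.9 K, ΔS = +2.15 psu (deep − shallow).
Δρ/ρ₀ = −αΔT + βΔS = -1.98 × 10⁻⁴ + 1.5265 × 10⁻³ = 1.3285 × 10⁻³, so Δρ ≈ 1.363 kg m⁻³.
N² = (g/ρ₀)·Δρ/Δz = g·(Δρ/ρ₀)/Δz = 9.81 × 1.3285 × 10⁻³ / 62 = 2.1020 × 10⁻⁴ s⁻².
N = √(2.1020 × 10⁻⁴) = 0.014498 rad s⁻¹ → T = 2π/N = 433.38 s = 7.2230 min ≈ 7.22 min.

7.22 min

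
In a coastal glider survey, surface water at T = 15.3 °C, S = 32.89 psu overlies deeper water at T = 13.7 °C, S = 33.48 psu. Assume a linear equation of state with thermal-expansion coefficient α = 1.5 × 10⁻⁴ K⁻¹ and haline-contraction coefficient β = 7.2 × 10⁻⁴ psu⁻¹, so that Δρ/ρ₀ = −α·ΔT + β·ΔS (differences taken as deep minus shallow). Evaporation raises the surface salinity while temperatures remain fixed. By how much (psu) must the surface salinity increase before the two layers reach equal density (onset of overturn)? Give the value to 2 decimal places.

Neutral buoyancy requires −α(T_deep − T_surf) + β(S_deep − S_surf′) = 0.
S_surf′ = S_deep − (α/β)·ΔT = 33.48 − (1.5 × 10⁻⁴/7.2 × 10⁻⁴)·(-1.6) = 33.8133 psu.
Increase required: 33.8133 − 32.89 = 0.9233 psu.

0.92 psu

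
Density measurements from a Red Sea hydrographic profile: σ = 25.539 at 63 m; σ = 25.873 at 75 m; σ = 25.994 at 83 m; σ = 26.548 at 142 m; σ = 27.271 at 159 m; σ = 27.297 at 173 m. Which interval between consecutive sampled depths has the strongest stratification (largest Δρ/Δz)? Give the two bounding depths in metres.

Compute the density gradient over each adjacent pair:
  63–75 m: Δρ/Δz = 0.334/12 = 0.028 kg m⁻⁴
  75–83 m: Δρ/Δz = 0.121/8 = 0.015 kg m⁻⁴
  83–142 m: Δρ/Δz = 0.554/59 = 9.4 × 10⁻³ kg m⁻⁴
  142–159 m: Δρ/Δz = 0.723/17 = 0.043 kg m⁻⁴
  159–173 m: Δρ/Δz = 0.026/14 = 1.9 × 10⁻³ kg m⁻⁴
The largest gradient is in the 142–159 m interval — the pycnocline.

142–159 m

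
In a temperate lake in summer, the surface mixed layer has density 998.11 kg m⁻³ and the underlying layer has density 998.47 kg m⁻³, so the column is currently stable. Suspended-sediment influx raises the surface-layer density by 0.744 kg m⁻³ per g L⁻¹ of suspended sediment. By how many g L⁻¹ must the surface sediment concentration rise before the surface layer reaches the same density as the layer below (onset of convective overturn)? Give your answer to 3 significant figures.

0.484 g L⁻¹

Density deficit of the surface layer: 998.47 − 998.11 = 0.36 kg m⁻³.
Required change = 0.36 / 0.744 = 0.484 g L⁻¹.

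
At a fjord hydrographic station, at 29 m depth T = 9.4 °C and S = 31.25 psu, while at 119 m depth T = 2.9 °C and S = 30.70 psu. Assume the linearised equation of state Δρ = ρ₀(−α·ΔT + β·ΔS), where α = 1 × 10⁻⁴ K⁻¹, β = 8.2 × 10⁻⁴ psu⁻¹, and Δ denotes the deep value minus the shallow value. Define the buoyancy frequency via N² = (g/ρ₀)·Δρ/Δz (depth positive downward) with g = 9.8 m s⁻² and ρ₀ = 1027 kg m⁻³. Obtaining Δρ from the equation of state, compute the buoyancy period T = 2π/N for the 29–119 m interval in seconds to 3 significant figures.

ΔT = -6.5 K, ΔS = -0.55 psu (deep − shallow).
Δρ/ρ₀ = −αΔT + βΔS = 6.50 × 10⁻⁴ − 4.51 × 10⁻⁴ = 1.99 × 10⁻⁴, so Δρ ≈ 0.2044 kg m⁻³.
N² = (g/ρ₀)·Δρ/Δz = g·(Δρ/ρ₀)/Δz = 9.8 × 1.99 × 10⁻⁴ / 90 = 2.1669 × 10⁻⁵ s⁻².
N = √(2.1669 × 10⁻⁵) = 4.6550 × 10⁻³ rad s⁻¹ → T = 2π/N = 1.3498 × 10³ s ≈ 1.35 × 10³ s.

1.35 × 10³ s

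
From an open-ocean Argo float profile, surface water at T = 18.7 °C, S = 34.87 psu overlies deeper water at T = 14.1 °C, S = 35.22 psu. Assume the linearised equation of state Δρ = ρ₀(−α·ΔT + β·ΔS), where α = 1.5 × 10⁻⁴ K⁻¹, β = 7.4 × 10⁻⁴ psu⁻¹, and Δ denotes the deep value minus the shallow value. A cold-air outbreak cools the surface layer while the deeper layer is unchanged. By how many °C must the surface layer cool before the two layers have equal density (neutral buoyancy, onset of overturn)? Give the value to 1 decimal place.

6.3 °C

Neutral buoyancy requires Δρ = 0, i.e. −α(T_deep − T_surf′) + β(S_deep − S_surf) = 0.
T_surf′ = T_deep − (β/α)·ΔS = 14.1 − (7.4 × 10⁻⁴/1.5 × 10⁻⁴)·(+0.35) = 12.373 °C.
Cooling required: 18.7 − (12.373) = 6.327 °C.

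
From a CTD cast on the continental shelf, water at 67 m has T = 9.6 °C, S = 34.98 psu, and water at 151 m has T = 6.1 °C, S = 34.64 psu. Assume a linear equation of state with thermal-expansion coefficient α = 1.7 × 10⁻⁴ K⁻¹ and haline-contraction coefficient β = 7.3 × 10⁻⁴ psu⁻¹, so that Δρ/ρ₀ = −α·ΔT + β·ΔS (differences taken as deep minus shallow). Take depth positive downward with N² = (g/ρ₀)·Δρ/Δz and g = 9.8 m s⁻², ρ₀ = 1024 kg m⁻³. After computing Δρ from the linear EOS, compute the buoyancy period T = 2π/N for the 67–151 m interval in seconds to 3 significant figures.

988 s

ΔT = -3.5 K, ΔS = -0.34 psu (deep − shallow).
Δρ/ρ₀ = −αΔT + βΔS = 5.95 × 10⁻⁴ − 2.482 × 10⁻⁴ = 3.468 × 10⁻⁴, so Δρ ≈ 0.3551 kg m⁻³.
N² = (g/ρ₀)·Δρ/Δz = g·(Δρ/ρ₀)/Δz = 9.8 × 3.468 × 10⁻⁴ / 84 = 4.0460 × 10⁻⁵ s⁻².
N = √(4.0460 × 10⁻⁵) = 6.3608 × 10⁻³ rad s⁻¹ → T = 2π/N = 987.80 s ≈ 988 s.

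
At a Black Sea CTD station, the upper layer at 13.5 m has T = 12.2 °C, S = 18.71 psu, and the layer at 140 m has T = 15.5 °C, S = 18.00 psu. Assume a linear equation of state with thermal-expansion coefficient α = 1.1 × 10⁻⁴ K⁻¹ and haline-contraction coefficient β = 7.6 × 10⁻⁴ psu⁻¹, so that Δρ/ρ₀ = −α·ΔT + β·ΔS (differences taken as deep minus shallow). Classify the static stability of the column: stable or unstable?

ΔT = 15.5 − 12.2 = +3.3 K and ΔS = 18.00 − 18.71 = -0.71 psu (deep − shallow).
−αΔT = -3.63 × 10⁻⁴; βΔS = -5.396 × 10⁻⁴; sum Δρ/ρ₀ = -9.026 × 10⁻⁴.
Δρ/ρ₀ < 0, so Δρ < 0: deeper water is lighter → statically unstable; the column would overturn.

unstable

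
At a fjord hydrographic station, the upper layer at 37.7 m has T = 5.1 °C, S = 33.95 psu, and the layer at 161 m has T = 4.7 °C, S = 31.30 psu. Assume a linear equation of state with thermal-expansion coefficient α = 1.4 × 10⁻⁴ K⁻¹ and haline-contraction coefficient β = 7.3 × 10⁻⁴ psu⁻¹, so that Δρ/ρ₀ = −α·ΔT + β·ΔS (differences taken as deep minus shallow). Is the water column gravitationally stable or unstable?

ΔT = 4.7 − 5.1 = -0.4 K and ΔS = 31.30 − 33.95 = -2.65 psu (deep − shallow).
−αΔT = 5.60 × 10⁻⁵; βΔS = -1.9345 × 10⁻³; sum Δρ/ρ₀ = -1.8785 × 10⁻³.
Δρ/ρ₀ < 0, so Δρ < 0: deeper water is lighter → statically unstable; the column would overturn.

unstable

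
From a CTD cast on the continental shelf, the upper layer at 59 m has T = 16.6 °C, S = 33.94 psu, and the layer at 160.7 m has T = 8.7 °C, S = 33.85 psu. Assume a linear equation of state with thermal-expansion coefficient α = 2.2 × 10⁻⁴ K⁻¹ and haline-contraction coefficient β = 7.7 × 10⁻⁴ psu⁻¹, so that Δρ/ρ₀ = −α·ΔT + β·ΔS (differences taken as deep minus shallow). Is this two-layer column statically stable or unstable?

stable

ΔT = 8.7 − 16.6 = -7.9 K and ΔS = 33.85 − 33.94 = -0.09 psu (deep − shallow).
−αΔT = 1.738 × 10⁻³; βΔS = -6.93 × 10⁻⁵; sum Δρ/ρ₀ = 1.6687 × 10⁻³.
Δρ/ρ₀ > 0, so Δρ > 0: deeper water is denser → statically stable.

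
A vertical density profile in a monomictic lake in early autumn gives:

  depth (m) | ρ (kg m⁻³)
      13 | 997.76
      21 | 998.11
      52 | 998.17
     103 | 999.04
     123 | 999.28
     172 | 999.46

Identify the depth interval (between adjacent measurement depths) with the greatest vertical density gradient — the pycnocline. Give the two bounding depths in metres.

13–21 m

Compute the density gradient over each adjacent pair:
  13–21 m: Δρ/Δz = 0.35/8 = 0.044 kg m⁻⁴
  21–52 m: Δρ/Δz = 0.06/31 = 1.9 × 10⁻³ kg m⁻⁴
  52–103 m: Δρ/Δz = 0.87/51 = 0.017 kg m⁻⁴
  103–123 m: Δρ/Δz = 0.24/20 = 0.012 kg m⁻⁴
  123–172 m: Δρ/Δz = 0.18/49 = 3.7 × 10⁻³ kg m⁻⁴
The largest gradient is in the 13–21 m interval — the pycnocline.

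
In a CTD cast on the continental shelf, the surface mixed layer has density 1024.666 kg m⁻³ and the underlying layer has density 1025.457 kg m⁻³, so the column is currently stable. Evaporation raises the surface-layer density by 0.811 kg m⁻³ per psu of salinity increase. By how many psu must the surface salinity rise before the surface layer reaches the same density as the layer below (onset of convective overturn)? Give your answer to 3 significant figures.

0.975 psu

Density deficit of the surface layer: 1025.457 − 1024.666 = 0.791 kg m⁻³.
Required change = 0.791 / 0.811 = 0.975 psu.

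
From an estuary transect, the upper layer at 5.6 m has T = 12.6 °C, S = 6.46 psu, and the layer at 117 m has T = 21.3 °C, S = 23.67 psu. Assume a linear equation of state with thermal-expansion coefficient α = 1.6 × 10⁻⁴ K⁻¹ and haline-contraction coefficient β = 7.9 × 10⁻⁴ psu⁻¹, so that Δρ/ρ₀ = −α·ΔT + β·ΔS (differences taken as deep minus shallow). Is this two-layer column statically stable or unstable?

stable

ΔT = 21.3 − 12.6 = +8.7 K and ΔS = 23.67 − 6.46 = +17.21 psu (deep − shallow).
−αΔT = -1.392 × 10⁻³; βΔS = 0.0135959; sum Δρ/ρ₀ = 0.0122039.
Δρ/ρ₀ > 0, so Δρ > 0: deeper water is denser → statically stable.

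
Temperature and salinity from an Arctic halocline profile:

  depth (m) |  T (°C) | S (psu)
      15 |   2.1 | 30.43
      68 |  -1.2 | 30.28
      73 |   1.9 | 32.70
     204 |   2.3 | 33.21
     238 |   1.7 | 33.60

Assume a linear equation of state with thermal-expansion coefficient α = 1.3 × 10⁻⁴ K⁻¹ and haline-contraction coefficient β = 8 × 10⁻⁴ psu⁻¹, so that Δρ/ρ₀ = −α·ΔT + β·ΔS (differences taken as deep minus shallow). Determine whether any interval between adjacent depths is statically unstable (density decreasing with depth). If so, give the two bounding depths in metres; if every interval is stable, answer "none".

none

Evaluate Δρ/ρ₀ = −αΔT + βΔS across each adjacent pair:
  15–68 m: −αΔT+βΔS = −(1.3 × 10⁻⁴)(-3.3)+(8 × 10⁻⁴)(-0.15) = 3.1 × 10⁻⁴ → stable
  68–73 m: −αΔT+βΔS = −(1.3 × 10⁻⁴)(+3.1)+(8 × 10⁻⁴)(+2.42) = 1.5 × 10⁻³ → stable
  73–204 m: −αΔT+βΔS = −(1.3 × 10⁻⁴)(+0.4)+(8 × 10⁻⁴)(+0.51) = 3.6 × 10⁻⁴ → stable
  204–238 m: −αΔT+βΔS = −(1.3 × 10⁻⁴)(-0.6)+(8 × 10⁻⁴)(+0.39) = 3.9 × 10⁻⁴ → stable
Every interval has Δρ > 0: the column is stably stratified throughout.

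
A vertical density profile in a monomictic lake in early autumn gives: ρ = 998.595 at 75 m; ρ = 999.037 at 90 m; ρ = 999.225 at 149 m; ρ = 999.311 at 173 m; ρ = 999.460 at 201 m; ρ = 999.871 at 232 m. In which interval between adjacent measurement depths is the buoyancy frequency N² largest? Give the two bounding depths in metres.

Compute the density gradient over each adjacent pair:
  75–90 m: Δρ/Δz = 0.442/15 = 0.029 kg m⁻⁴
  90–149 m: Δρ/Δz = 0.188/59 = 3.2 × 10⁻³ kg m⁻⁴
  149–173 m: Δρ/Δz = 0.086/24 = 3.6 × 10⁻³ kg m⁻⁴
  173–201 m: Δρ/Δz = 0.149/28 = 5.3 × 10⁻³ kg m⁻⁴
  201–232 m: Δρ/Δz = 0.411/31 = 0.013 kg m⁻⁴
The largest gradient is in the 75–90 m interval — the pycnocline.

75–90 m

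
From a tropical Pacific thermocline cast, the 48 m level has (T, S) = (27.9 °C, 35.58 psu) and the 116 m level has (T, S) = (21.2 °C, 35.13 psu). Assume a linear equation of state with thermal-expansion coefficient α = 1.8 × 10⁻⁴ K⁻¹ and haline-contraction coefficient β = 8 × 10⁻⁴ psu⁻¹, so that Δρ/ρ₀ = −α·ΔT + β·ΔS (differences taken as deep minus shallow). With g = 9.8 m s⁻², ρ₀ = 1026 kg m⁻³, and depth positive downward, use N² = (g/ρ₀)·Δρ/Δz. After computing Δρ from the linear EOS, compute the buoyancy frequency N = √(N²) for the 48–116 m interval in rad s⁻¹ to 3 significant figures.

0.0110 rad s⁻¹

ΔT = -6.7 K, ΔS = -0.45 psu (deep − shallow).
Δρ/ρ₀ = −αΔT + βΔS = 1.206 × 10⁻³ − 3.60 × 10⁻⁴ = 8.46 × 10⁻⁴, so Δρ ≈ 0.8680 kg m⁻³.
N² = (g/ρ₀)·Δρ/Δz = g·(Δρ/ρ₀)/Δz = 9.8 × 8.46 × 10⁻⁴ / 68 = 1.2192 × 10⁻⁴ s⁻².
N = √(1.2192 × 10⁻⁴) = 0.011042 rad s⁻¹ ≈ 0.0110 rad s⁻¹.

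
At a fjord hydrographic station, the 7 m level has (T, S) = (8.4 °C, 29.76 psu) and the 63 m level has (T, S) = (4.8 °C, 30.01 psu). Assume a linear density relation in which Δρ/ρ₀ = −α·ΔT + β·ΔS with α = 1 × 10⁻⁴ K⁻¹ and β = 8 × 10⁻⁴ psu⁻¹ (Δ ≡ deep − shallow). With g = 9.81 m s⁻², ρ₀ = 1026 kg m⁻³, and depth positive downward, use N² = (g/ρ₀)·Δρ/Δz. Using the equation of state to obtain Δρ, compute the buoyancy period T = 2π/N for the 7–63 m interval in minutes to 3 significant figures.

10.6 min

ΔT = -3.6 K, ΔS = +0.25 psu (deep − shallow).
Δρ/ρ₀ = −αΔT + βΔS = 3.60 × 10⁻⁴ + 2.00 × 10⁻⁴ = 5.60 × 10⁻⁴, so Δρ ≈ 0.5746 kg m⁻³.
N² = (g/ρ₀)·Δρ/Δz = g·(Δρ/ρ₀)/Δz = 9.81 × 5.60 × 10⁻⁴ / 56 = 9.8100 × 10⁻⁵ s⁻².
N = √(9.8100 × 10⁻⁵) = 9.9045 × 10⁻³ rad s⁻¹ → T = 2π/N = 634.38 s = 10.573 min ≈ 10.6 min.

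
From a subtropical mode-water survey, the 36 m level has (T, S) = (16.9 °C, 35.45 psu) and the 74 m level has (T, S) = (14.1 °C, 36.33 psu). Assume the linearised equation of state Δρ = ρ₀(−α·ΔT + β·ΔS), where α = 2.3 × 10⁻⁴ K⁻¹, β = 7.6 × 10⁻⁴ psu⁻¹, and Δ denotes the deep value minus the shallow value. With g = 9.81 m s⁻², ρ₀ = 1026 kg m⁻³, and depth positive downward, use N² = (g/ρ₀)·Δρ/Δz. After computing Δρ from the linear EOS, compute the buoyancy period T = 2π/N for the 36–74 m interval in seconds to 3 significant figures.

ΔT = -2.8 K, ΔS = +0.88 psu (deep − shallow).
Δρ/ρ₀ = −αΔT + βΔS = 6.44 × 10⁻⁴ + 6.688 × 10⁻⁴ = 1.3128 × 10⁻³, so Δρ ≈ 1.347 kg m⁻³.
N² = (g/ρ₀)·Δρ/Δz = g·(Δρ/ρ₀)/Δz = 9.81 × 1.3128 × 10⁻³ / 38 = 3.3891 × 10⁻⁴ s⁻².
N = √(3.3891 × 10⁻⁴) = 0.018410 rad s⁻¹ → T = 2π/N = 341.29 s ≈ 341 s.

341 s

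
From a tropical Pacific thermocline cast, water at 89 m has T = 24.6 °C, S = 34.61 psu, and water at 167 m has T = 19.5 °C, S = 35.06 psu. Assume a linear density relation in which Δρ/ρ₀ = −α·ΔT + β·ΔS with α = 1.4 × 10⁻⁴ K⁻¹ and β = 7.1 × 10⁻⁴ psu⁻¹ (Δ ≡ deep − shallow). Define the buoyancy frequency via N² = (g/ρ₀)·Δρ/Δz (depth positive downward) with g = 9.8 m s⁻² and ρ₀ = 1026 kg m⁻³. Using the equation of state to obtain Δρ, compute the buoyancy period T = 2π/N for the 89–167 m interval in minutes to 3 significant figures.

ΔT = -5.1 K, ΔS = +0.45 psu (deep − shallow).
Δρ/ρ₀ = −αΔT + βΔS = 7.14 × 10⁻⁴ + 3.195 × 10⁻⁴ = 1.0335 × 10⁻³, so Δρ ≈ 1.060 kg m⁻³.
N² = (g/ρ₀)·Δρ/Δz = g·(Δρ/ρ₀)/Δz = 9.8 × 1.0335 × 10⁻³ / 78 = 1.2985 × 10⁻⁴ s⁻².
N = √(1.2985 × 10⁻⁴) = 0.011395 rad s⁻¹ → T = 2π/N = 551.40 s = 9.1900 min ≈ 9.19 min.

9.19 min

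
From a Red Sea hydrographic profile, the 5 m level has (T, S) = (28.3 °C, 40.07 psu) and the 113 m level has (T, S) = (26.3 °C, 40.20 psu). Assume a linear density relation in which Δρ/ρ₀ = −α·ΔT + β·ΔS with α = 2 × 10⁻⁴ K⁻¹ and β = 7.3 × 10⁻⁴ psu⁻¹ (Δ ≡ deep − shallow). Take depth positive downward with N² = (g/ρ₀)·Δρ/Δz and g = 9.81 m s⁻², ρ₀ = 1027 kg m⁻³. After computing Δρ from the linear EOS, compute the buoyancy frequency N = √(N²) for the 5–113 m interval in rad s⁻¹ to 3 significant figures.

6.70 × 10⁻³ rad s⁻¹

ΔT = -2.0 K, ΔS = +0.13 psu (deep − shallow).
Δρ/ρ₀ = −αΔT + βΔS = 4.00 × 10⁻⁴ + 9.49 × 10⁻⁵ = 4.949 × 10⁻⁴, so Δρ ≈ 0.5083 kg m⁻³.
N² = (g/ρ₀)·Δρ/Δz = g·(Δρ/ρ₀)/Δz = 9.81 × 4.949 × 10⁻⁴ / 108 = 4.4953 × 10⁻⁵ s⁻².
N = √(4.4953 × 10⁻⁵) = 6.7047 × 10⁻³ rad s⁻¹ ≈ 6.70 × 10⁻³ rad s⁻¹.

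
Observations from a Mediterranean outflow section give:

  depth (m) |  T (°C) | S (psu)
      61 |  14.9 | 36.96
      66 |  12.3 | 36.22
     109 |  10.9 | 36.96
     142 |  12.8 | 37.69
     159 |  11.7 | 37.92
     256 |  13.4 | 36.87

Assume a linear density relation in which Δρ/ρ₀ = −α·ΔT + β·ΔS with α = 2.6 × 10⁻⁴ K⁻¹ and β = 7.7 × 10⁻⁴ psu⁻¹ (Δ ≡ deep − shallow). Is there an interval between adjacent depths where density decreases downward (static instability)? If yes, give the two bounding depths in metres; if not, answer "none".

Evaluate Δρ/ρ₀ = −αΔT + βΔS across each adjacent pair:
  61–66 m: −αΔT+βΔS = −(2.6 × 10⁻⁴)(-2.6)+(7.7 × 10⁻⁴)(-0.74) = 1.1 × 10⁻⁴ → stable
  66–109 m: −αΔT+βΔS = −(2.6 × 10⁻⁴)(-1.4)+(7.7 × 10⁻⁴)(+0.74) = 9.3 × 10⁻⁴ → stable
  109–142 m: −αΔT+βΔS = −(2.6 × 10⁻⁴)(+1.9)+(7.7 × 10⁻⁴)(+0.73) = 6.8 × 10⁻⁵ → stable
  142–159 m: −αΔT+βΔS = −(2.6 × 10⁻⁴)(-1.1)+(7.7 × 10⁻⁴)(+0.23) = 4.6 × 10⁻⁴ → stable
  159–256 m: −αΔT+βΔS = −(2.6 × 10⁻⁴)(+1.7)+(7.7 × 10⁻⁴)(-1.05) = -1.3 × 10⁻³ → UNSTABLE
The 159–256 m interval has Δρ < 0: lighter water underlies denser water.

159–256 m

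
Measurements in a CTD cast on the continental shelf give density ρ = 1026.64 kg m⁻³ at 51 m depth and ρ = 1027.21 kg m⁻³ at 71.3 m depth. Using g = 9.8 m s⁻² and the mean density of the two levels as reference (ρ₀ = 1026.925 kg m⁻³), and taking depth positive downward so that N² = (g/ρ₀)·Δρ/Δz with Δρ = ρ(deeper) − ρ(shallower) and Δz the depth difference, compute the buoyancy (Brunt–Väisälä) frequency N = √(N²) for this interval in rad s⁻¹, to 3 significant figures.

Δρ = 1027.21 − 1026.64 = 0.57 kg m⁻³ over Δz = 71.3 − 51 = 20.3 m.
N² = (9.8/1026.925) × (0.57/20.3) = 2.6796 × 10⁻⁴ s⁻².
N = √(2.6796 × 10⁻⁴) = 0.016369 rad s⁻¹ ≈ 0.0164 rad s⁻¹.
Since Δρ > 0 the layer is stably stratified.

0.0164 rad s⁻¹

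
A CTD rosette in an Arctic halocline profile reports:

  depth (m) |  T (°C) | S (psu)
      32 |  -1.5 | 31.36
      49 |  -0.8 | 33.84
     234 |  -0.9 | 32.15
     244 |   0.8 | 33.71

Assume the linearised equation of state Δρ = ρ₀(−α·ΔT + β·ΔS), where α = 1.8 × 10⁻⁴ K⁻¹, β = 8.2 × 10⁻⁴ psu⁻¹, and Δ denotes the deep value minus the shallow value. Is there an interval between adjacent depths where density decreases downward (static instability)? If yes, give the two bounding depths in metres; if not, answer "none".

49–234 m

Evaluate Δρ/ρ₀ = −αΔT + βΔS across each adjacent pair:
  32–49 m: −αΔT+βΔS = −(1.8 × 10⁻⁴)(+0.7)+(8.2 × 10⁻⁴)(+2.48) = 1.9 × 10⁻³ → stable
  49–234 m: −αΔT+βΔS = −(1.8 × 10⁻⁴)(-0.1)+(8.2 × 10⁻⁴)(-1.69) = -1.4 × 10⁻³ → UNSTABLE
  234–244 m: −αΔT+βΔS = −(1.8 × 10⁻⁴)(+1.7)+(8.2 × 10⁻⁴)(+1.56) = 9.7 × 10⁻⁴ → stable
The 49–234 m interval has Δρ < 0: lighter water underlies denser water.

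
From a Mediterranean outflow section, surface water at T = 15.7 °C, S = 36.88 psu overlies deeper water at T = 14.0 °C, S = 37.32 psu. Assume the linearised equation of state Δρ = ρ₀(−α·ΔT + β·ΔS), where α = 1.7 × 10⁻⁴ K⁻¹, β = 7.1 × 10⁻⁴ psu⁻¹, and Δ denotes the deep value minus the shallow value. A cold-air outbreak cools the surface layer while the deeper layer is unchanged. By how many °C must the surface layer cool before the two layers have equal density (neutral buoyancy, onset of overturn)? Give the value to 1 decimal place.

3.5 °C

Neutral buoyancy requires Δρ = 0, i.e. −α(T_deep − T_surf′) + β(S_deep − S_surf) = 0.
T_surf′ = T_deep − (β/α)·ΔS = 14.0 − (7.1 × 10⁻⁴/1.7 × 10⁻⁴)·(+0.44) = 12.162 °C.
Cooling required: 15.7 − (12.162) = 3.538 °C.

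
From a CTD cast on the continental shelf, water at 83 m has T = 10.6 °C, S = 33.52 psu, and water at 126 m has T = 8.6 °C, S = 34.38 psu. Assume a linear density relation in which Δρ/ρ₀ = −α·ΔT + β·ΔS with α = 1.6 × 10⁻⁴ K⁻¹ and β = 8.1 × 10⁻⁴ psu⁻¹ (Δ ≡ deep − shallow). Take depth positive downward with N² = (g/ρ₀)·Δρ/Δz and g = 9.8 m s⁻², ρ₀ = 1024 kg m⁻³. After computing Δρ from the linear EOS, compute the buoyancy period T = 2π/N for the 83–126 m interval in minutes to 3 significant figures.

ΔT = -2.0 K, ΔS = +0.86 psu (deep − shallow).
Δρ/ρ₀ = −αΔT + βΔS = 3.20 × 10⁻⁴ + 6.966 × 10⁻⁴ = 1.0166 × 10⁻³, so Δρ ≈ 1.041 kg m⁻³.
N² = (g/ρ₀)·Δρ/Δz = g·(Δρ/ρ₀)/Δz = 9.8 × 1.0166 × 10⁻³ / 43 = 2.3169 × 10⁻⁴ s⁻².
N = √(2.3169 × 10⁻⁴) = 0.015221 rad s⁻¹ → T = 2π/N = 412.80 s = 6.8800 min ≈ 6.88 min.

6.88 min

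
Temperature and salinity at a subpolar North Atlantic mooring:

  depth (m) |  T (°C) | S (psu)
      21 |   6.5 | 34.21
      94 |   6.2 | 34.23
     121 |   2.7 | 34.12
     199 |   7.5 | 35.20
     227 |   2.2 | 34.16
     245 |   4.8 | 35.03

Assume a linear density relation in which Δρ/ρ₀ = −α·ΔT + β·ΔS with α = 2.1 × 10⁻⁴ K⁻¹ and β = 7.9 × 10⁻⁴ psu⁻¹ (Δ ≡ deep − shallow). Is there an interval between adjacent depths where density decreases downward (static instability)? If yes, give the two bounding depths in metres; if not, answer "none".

121–199 m

Evaluate Δρ/ρ₀ = −αΔT + βΔS across each adjacent pair:
  21–94 m: −αΔT+βΔS = −(2.1 × 10⁻⁴)(-0.3)+(7.9 × 10⁻⁴)(+0.02) = 7.9 × 10⁻⁵ → stable
  94–121 m: −αΔT+βΔS = −(2.1 × 10⁻⁴)(-3.5)+(7.9 × 10⁻⁴)(-0.11) = 6.5 × 10⁻⁴ → stable
  121–199 m: −αΔT+βΔS = −(2.1 × 10⁻⁴)(+4.8)+(7.9 × 10⁻⁴)(+1.08) = -1.5 × 10⁻⁴ → UNSTABLE
  199–227 m: −αΔT+βΔS = −(2.1 × 10⁻⁴)(-5.3)+(7.9 × 10⁻⁴)(-1.04) = 2.9 × 10⁻⁴ → stable
  227–245 m: −αΔT+βΔS = −(2.1 × 10⁻⁴)(+2.6)+(7.9 × 10⁻⁴)(+0.87) = 1.4 × 10⁻⁴ → stable
The 121–199 m interval has Δρ < 0: lighter water underlies denser water.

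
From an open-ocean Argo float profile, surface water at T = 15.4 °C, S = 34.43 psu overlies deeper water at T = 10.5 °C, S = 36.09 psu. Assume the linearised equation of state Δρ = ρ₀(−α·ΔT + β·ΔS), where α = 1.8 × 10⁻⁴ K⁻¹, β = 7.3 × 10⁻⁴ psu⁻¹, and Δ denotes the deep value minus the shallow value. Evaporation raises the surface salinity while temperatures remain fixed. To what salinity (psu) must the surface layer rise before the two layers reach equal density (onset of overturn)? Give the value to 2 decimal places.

37.30 psu

Neutral buoyancy requires −α(T_deep − T_surf) + β(S_deep − S_surf′) = 0.
S_surf′ = S_deep − (α/β)·ΔT = 36.09 − (1.8 × 10⁻⁴/7.3 × 10⁻⁴)·(-4.9) = 37.2982 psu.
Increase required: 37.2982 − 34.43 = 2.8682 psu.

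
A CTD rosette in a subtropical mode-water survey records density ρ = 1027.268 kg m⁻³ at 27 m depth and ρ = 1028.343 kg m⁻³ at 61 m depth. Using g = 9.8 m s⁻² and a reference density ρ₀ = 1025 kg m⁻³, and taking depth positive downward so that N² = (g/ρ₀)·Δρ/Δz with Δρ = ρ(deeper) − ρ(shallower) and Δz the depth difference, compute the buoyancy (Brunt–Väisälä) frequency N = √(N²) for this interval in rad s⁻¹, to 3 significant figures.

Δρ = 1028.343 − 1027.268 = 1.075 kg m⁻³ over Δz = 61 − 27 = 34 m.
N² = (9.8/1025) × (1.075/34) = 3.0230 × 10⁻⁴ s⁻².
N = √(3.0230 × 10⁻⁴) = 0.017387 rad s⁻¹ ≈ 0.0174 rad s⁻¹.

0.0174 rad s⁻¹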